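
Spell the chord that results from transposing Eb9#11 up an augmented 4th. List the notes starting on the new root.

A – C# – E – G – B – D#

An augmented 4th up from Eb is A, so the new chord is A dominant ninth sharp eleven.
root → A
3rd (major 3rd) → C#
5th (perfect 5th) → E
7th (minor 7th) → G
9th (major 9th) → B
11th (augmented 11th) → D#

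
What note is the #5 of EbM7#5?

EbM7#5 is built on Eb; its 5th is an augmented 5th above the root.
A fifth above E uses the letter B, and the augmented 5th above Eb is B.

B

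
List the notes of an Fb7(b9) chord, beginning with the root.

Fb – Ab – Cb – Ebb – Gbb

Fb7(b9): dominant seventh flat nine on Fb.
Root: Fb
Major 3rd (3rd): Ab
Perfect 5th (5th): Cb
Minor 7th (7th): Ebb
Minor 9th (9th): Gbb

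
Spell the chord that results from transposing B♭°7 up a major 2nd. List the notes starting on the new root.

C – Eb – Gb – Bbb

Transposed root: Bb → C (major 2nd up). So we spell C diminished seventh:
C — root
Eb — minor 3rd
Gb — diminished 5th
Bbb — diminished 7th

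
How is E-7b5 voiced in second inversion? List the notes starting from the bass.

Bb  D  E  G

In root position, E-7b5 is E–G–Bb–D.
Second inversion puts the fifth (Bb) in the bass.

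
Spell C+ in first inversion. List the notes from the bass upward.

C+ = C–E–G#; first inversion → third (E) lowest.

E G# C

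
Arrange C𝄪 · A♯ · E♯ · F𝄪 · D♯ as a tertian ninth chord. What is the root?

D♯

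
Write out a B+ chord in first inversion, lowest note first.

D# – F## – B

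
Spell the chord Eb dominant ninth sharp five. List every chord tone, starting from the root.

E-flat, G, B, D-flat, F

Eb dominant ninth sharp five: dominant ninth sharp five on E-flat.
Root: E-flat
Major 3rd (3rd): G
Augmented 5th (5th): B
Minor 7th (7th): D-flat
Major 9th (9th): F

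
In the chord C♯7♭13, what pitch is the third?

Root of C♯7♭13 = C#. The 3rd is a major 3rd: C# up a major 3rd → E#.

E#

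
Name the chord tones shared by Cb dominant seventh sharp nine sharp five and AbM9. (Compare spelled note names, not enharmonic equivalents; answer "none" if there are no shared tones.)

Cb dominant seventh sharp nine sharp five: Cb Eb G Bbb D
AbM9: Ab C Eb G Bb
Common to both → Eb, G.

Eb – G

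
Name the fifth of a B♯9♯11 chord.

F##

B♯9♯11 is built on B#; its 5th is a perfect 5th above the root.
A fifth above B uses the letter F, and the perfect 5th above B# is F##.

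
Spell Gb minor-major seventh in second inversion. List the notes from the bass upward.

In root position, Gb minor-major seventh is Gb–Bbb–Db–F.
Second inversion puts the fifth (Db) in the bass.

Db, F, Gb, Bbb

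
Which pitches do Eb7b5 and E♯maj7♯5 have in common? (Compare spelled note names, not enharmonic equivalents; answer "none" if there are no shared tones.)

none

Eb7b5 = Eb, G, Bbb, Db.
E♯maj7♯5 = E#, G##, B##, D##.
Shared: none.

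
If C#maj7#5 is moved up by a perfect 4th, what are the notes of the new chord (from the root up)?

F#  A#  C##  E#

A perfect 4th up from C# is F#, so the new chord is F# augmented major seventh.
root → F#
3rd (major 3rd) → A#
5th (augmented 5th) → C##
7th (major 7th) → E#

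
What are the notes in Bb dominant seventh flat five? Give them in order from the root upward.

B♭, D, F♭, A♭

Root B♭, quality dominant seventh flat five:
root → B♭
3rd (major 3rd) → D
5th (diminished 5th) → F♭
7th (minor 7th) → A♭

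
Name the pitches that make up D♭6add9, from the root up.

Db – F – Ab – Bb – Eb

D♭6add9: six-nine on Db.
Root: Db
Major 3rd (3rd): F
Perfect 5th (5th): Ab
Major 6th (6th): Bb
Major 9th (9th): Eb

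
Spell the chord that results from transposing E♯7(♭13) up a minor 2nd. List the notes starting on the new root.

F#, A#, C#, E, D

Transposed root: E# → F# (minor 2nd up). So we spell F# dominant seventh flat thirteen:
root → F#
3rd (major 3rd) → A#
5th (perfect 5th) → C#
7th (minor 7th) → E
13th (minor 13th) → D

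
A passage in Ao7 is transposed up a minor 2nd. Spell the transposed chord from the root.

A minor 2nd up from A is Bb, so the new chord is Bb diminished seventh.
Bb — root
Db — minor 3rd
Fb — diminished 5th
Abb — diminished 7th

Bb  Db  Fb  Abb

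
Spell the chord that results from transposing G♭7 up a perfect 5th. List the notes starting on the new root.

A perfect 5th up from G♭ is D♭, so the new chord is D♭ dominant seventh.
root → D♭
3rd (major 3rd) → F
5th (perfect 5th) → A♭
7th (minor 7th) → C♭

D♭ F A♭ C♭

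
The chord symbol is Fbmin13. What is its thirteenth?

Db

Root of Fbmin13 = Fb. The 13th is a major 13th: Fb up a major 13th → Db.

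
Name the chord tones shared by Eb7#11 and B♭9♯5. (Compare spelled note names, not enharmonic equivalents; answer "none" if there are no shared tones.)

Eb7#11: Eb G Bb Db A
B♭9♯5: Bb D F# Ab C
Common to both → Bb.

Bb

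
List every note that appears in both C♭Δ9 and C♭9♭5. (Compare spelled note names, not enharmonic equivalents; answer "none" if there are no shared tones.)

C♭Δ9: Cb Eb Gb Bb Db
C♭9♭5: Cb Eb Gbb Bbb Db
Common to both → Cb, Eb, Db.

Cb – Eb – Db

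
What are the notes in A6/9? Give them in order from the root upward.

A, C#, E, F#, B

A6/9: six-nine on A.
root → A
3rd (major 3rd) → C#
5th (perfect 5th) → E
6th (major 6th) → F#
9th (major 9th) → B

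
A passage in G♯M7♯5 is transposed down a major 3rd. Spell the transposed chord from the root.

G♯ down a major 3rd → E. New chord: E augmented major seventh.
Root: E
Major 3rd (3rd): G♯
Augmented 5th (5th): B♯
Major 7th (7th): D♯

E, G♯, B♯, D♯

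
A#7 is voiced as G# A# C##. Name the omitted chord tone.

E#

A#7 = A#, C##, E#, G#. The voicing lacks the 5th (perfect 5th), E#.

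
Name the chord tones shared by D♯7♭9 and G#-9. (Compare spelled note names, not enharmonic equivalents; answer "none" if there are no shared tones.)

D# A#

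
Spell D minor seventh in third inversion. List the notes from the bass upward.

D minor seventh = D–F–A–C; third inversion → seventh (C) lowest.

C, D, F, A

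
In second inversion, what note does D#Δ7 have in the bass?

D#Δ7 = D♯–F𝄪–A♯–C𝄪. Second inversion → fifth in the bass = A♯.

A♯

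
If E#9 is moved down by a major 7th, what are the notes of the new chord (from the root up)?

F#  A#  C#  E  G#

A major 7th down from E# is F#, so the new chord is F# dominant ninth.
- root: F#
- major 3rd: A#
- perfect 5th: C#
- minor 7th: E
- major 9th: G#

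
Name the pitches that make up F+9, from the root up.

F  A  C#  Eb  G

F+9: dominant ninth sharp five on F.
- root: F
- major 3rd: A
- augmented 5th: C#
- minor 7th: Eb
- major 9th: G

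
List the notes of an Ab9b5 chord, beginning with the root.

Ab  C  Ebb  Gb  Bb

Ab9b5: dominant ninth flat five on Ab.
Ab — root
C — major 3rd
Ebb — diminished 5th
Gb — minor 7th
Bb — major 9th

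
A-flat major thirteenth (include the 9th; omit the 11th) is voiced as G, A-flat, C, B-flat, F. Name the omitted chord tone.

The full A-flat major thirteenth chord is A-flat, C, E-flat, G, B-flat, F.
Comparing with the voicing, the perfect 5th (5th) — E-flat — is absent.

E-flat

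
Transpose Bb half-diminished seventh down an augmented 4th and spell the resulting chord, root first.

B-flat down an augmented 4th → F-flat. New chord: F-flat half-diminished seventh.
Root: F-flat
Minor 3rd (3rd): A-double-flat
Diminished 5th (5th): C-double-flat
Minor 7th (7th): E-double-flat

F-flat – A-double-flat – C-double-flat – E-double-flat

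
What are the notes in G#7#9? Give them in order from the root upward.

G#, B#, D#, F#, A##

Root G#, quality dominant seventh sharp nine:
G# — root
B# — major 3rd
D# — perfect 5th
F# — minor 7th
A## — augmented 9th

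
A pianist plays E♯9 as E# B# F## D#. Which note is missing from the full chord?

The full E♯9 chord is E#, G##, B#, D#, F##.
Comparing with the voicing, the major 3rd (3rd) — G## — is absent.

G##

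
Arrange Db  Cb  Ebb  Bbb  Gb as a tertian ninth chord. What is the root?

Cb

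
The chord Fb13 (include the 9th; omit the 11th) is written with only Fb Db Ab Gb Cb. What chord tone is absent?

The full Fb13 chord is Fb, Ab, Cb, Ebb, Gb, Db.
Comparing with the voicing, the minor 7th (7th) — Ebb — is absent.

Ebb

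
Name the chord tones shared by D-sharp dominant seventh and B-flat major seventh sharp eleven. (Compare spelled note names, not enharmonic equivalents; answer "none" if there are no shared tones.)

D-sharp dominant seventh = D-sharp, F-double-sharp, A-sharp, C-sharp.
B-flat major seventh sharp eleven = B-flat, D, F, A, E.
Shared: none.

none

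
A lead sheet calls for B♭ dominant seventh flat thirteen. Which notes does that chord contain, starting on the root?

Root B-flat, quality dominant seventh flat thirteen:
Root: B-flat
Major 3rd (3rd): D
Perfect 5th (5th): F
Minor 7th (7th): A-flat
Minor 13th (13th): G-flat

B-flat, D, F, A-flat, G-flat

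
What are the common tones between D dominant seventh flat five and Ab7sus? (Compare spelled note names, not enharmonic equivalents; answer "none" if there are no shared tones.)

Ab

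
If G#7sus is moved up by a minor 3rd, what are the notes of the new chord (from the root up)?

A minor 3rd up from G# is B, so the new chord is B dominant seventh suspended fourth.
root → B
4th (perfect 4th) → E
5th (perfect 5th) → F#
7th (minor 7th) → A

B, E, F#, A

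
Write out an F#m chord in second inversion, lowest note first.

C#  F#  A

F#m = F#–A–C#; second inversion → fifth (C#) lowest.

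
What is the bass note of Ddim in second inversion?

Ab

Ddim = D–F–Ab. Second inversion → fifth in the bass = Ab.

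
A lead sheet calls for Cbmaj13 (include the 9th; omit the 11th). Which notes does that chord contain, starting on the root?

Cbmaj13 is a major thirteenth built on Cb.
root → Cb
3rd (major 3rd) → Eb
5th (perfect 5th) → Gb
7th (major 7th) → Bb
9th (major 9th) → Db
13th (major 13th) → Ab

Cb, Eb, Gb, Bb, Db, Ab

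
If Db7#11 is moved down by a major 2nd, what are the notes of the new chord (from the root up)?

Transposed root: Db → Cb (major 2nd down). So we spell Cb dominant seventh sharp eleven:
Root: Cb
Major 3rd (3rd): Eb
Perfect 5th (5th): Gb
Minor 7th (7th): Bbb
Augmented 11th (11th): F

Cb – Eb – Gb – Bbb – F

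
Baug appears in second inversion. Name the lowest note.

Baug in root position is B–D♯–F𝄪.
Second inversion places the fifth in the bass, which is F𝄪.

F𝄪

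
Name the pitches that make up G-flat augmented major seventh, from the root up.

G-flat – B-flat – D – F

G-flat augmented major seventh is an augmented major seventh built on G-flat.
root → G-flat
3rd (major 3rd) → B-flat
5th (augmented 5th) → D
7th (major 7th) → F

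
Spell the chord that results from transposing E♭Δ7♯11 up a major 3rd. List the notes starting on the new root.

G, B, D, F#, C#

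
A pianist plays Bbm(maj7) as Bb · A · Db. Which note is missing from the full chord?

F

Bbm(maj7) = Bb, Db, F, A. The voicing lacks the 5th (perfect 5th), F.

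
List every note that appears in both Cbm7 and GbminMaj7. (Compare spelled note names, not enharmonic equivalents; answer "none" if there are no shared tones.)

Gb, Bbb

Cbm7: Cb Ebb Gb Bbb
GbminMaj7: Gb Bbb Db F
Common to both → Gb, Bbb.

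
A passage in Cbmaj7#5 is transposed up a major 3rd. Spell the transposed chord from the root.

Eb G B D

Transposed root: Cb → Eb (major 3rd up). So we spell Eb augmented major seventh:
Root: Eb
Major 3rd (3rd): G
Augmented 5th (5th): B
Major 7th (7th): D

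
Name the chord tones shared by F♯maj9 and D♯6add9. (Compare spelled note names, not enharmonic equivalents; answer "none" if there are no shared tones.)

A# E#

F♯maj9: F# A# C# E# G#
D♯6add9: D# F## A# B# E#
Common to both → A#, E#.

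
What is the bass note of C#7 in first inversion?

E♯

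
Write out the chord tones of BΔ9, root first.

B D# F# A# C#

BΔ9: major ninth on B.
Root: B
Major 3rd (3rd): D#
Perfect 5th (5th): F#
Major 7th (7th): A#
Major 9th (9th): C#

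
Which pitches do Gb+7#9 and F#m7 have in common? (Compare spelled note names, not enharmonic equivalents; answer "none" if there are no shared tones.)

A

Gb+7#9 = Gb, Bb, D, Fb, A.
F#m7 = F#, A, C#, E.
Shared: A.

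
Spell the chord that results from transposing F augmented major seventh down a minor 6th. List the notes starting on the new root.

A minor 6th down from F is A, so the new chord is A augmented major seventh.
Root: A
Major 3rd (3rd): C-sharp
Augmented 5th (5th): E-sharp
Major 7th (7th): G-sharp

A  C-sharp  E-sharp  G-sharp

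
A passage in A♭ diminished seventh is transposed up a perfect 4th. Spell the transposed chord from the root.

Db, Fb, Abb, Cbb

Ab up a perfect 4th → Db. New chord: Db diminished seventh.
- root: Db
- minor 3rd: Fb
- diminished 5th: Abb
- diminished 7th: Cbb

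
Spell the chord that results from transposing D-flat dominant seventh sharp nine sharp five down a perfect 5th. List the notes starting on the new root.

Transposed root: D-flat → G-flat (perfect 5th down). So we spell G-flat dominant seventh sharp nine sharp five:
G-flat — root
B-flat — major 3rd
D — augmented 5th
F-flat — minor 7th
A — augmented 9th

G-flat, B-flat, D, F-flat, A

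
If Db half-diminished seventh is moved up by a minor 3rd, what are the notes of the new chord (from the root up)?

F-flat  A-double-flat  C-double-flat  E-double-flat

D-flat up a minor 3rd → F-flat. New chord: F-flat half-diminished seventh.
Root: F-flat
Minor 3rd (3rd): A-double-flat
Diminished 5th (5th): C-double-flat
Minor 7th (7th): E-double-flat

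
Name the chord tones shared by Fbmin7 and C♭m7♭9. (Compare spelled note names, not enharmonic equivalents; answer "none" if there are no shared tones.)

Cb Ebb

Fbmin7 = Fb, Abb, Cb, Ebb.
C♭m7♭9 = Cb, Ebb, Gb, Bbb, Dbb.
Shared: Cb, Ebb.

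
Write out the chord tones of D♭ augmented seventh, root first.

D♭ augmented seventh is an augmented seventh built on D♭.
root → D♭
3rd (major 3rd) → F
5th (augmented 5th) → A
7th (minor 7th) → C♭

D♭ F A C♭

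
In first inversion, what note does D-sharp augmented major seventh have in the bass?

F##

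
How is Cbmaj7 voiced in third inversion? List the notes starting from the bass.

Bb, Cb, Eb, Gb

Cbmaj7 = Cb–Eb–Gb–Bb; third inversion → seventh (Bb) lowest.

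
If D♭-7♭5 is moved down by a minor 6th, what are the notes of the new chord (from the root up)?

F, A♭, C♭, E♭

Transposed root: D♭ → F (minor 6th down). So we spell F half-diminished seventh:
Root: F
Minor 3rd (3rd): A♭
Diminished 5th (5th): C♭
Minor 7th (7th): E♭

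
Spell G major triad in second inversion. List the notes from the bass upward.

In root position, G major triad is G–B–D.
Second inversion puts the fifth (D) in the bass.

D G B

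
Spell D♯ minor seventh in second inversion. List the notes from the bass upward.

A-sharp, C-sharp, D-sharp, F-sharp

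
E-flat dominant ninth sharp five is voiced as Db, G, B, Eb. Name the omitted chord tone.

F

The full E-flat dominant ninth sharp five chord is Eb, G, B, Db, F.
Comparing with the voicing, the major 9th (9th) — F — is absent.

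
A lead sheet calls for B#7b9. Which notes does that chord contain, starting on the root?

B#  D##  F##  A#  C#

B#7b9 is a dominant seventh flat nine built on B#.
Root: B#
Major 3rd (3rd): D##
Perfect 5th (5th): F##
Minor 7th (7th): A#
Minor 9th (9th): C#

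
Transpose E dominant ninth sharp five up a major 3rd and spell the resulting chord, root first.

G-sharp – B-sharp – D-double-sharp – F-sharp – A-sharp

A major 3rd up from E is G-sharp, so the new chord is G-sharp dominant ninth sharp five.
root → G-sharp
3rd (major 3rd) → B-sharp
5th (augmented 5th) → D-double-sharp
7th (minor 7th) → F-sharp
9th (major 9th) → A-sharp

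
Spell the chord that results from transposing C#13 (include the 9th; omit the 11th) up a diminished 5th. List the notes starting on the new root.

C# up a diminished 5th → G. New chord: G dominant thirteenth.
root → G
3rd (major 3rd) → B
5th (perfect 5th) → D
7th (minor 7th) → F
9th (major 9th) → A
13th (major 13th) → E

G – B – D – F – A – E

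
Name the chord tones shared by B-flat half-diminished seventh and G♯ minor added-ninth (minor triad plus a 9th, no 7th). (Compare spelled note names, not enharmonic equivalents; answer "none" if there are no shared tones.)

B-flat half-diminished seventh: Bb Db Fb Ab
G♯ minor added-ninth: G# B D# A#
Common to both → none.

none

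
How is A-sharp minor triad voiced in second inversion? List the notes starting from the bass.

E-sharp  A-sharp  C-sharp

A-sharp minor triad = A-sharp–C-sharp–E-sharp; second inversion → fifth (E-sharp) lowest.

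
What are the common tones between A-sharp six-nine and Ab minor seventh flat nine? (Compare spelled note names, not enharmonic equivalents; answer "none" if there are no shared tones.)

none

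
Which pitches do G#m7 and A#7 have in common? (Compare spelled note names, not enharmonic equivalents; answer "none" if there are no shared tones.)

G#

G#m7: G# B D# F#
A#7: A# C## E# G#
Common to both → G#.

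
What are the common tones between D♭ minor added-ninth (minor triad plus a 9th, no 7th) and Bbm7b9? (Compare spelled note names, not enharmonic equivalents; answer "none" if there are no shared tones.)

D♭ minor added-ninth = D♭, F♭, A♭, E♭.
Bbm7b9 = B♭, D♭, F, A♭, C♭.
Shared: D♭, A♭.

D♭ – A♭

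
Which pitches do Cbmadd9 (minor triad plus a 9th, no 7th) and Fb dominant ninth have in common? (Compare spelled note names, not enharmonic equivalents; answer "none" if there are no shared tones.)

Cbmadd9: Cb Ebb Gb Db
Fb dominant ninth: Fb Ab Cb Ebb Gb
Common to both → Cb, Ebb, Gb.

Cb, Ebb, Gb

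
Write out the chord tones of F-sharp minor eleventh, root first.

F#  A  C#  E  G#  B

F-sharp minor eleventh: minor eleventh on F#.
F# — root
A — minor 3rd
C# — perfect 5th
E — minor 7th
G# — major 9th
B — perfect 11th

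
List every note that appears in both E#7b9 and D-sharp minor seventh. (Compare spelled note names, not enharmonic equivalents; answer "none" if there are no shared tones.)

D♯ – F♯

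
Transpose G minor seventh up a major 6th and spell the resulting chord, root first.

E  G  B  D

G up a major 6th → E. New chord: E minor seventh.
- root: E
- minor 3rd: G
- perfect 5th: B
- minor 7th: D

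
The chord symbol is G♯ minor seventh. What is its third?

B

Root of G♯ minor seventh = G#. The 3rd is a minor 3rd: G# up a minor 3rd → B.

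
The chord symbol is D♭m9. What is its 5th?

Root of D♭m9 = D♭. The 5th is a perfect 5th: D♭ up a perfect 5th → A♭.

A♭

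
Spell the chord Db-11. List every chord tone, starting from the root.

Db Fb Ab Cb Eb Gb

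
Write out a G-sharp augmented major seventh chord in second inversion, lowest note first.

G-sharp augmented major seventh = G#–B#–D##–F##; second inversion → fifth (D##) lowest.

D## F## G# B#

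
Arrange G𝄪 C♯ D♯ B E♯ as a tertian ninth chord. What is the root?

C♯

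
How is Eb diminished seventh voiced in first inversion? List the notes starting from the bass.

Eb diminished seventh = E♭–G♭–B𝄫–D𝄫; first inversion → third (G♭) lowest.

G♭ B𝄫 D𝄫 E♭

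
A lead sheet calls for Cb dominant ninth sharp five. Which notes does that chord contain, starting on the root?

C♭  E♭  G  B𝄫  D♭

Cb dominant ninth sharp five is a dominant ninth sharp five built on C♭.
- root: C♭
- major 3rd: E♭
- augmented 5th: G
- minor 7th: B𝄫
- major 9th: D♭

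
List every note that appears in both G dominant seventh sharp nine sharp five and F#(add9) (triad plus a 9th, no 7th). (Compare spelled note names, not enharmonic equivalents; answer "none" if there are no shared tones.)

A#

G dominant seventh sharp nine sharp five: G B D# F A#
F#(add9): F# A# C# G#
Common to both → A#.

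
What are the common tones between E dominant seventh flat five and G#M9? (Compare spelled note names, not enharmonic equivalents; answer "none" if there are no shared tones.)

G#

E dominant seventh flat five = E, G#, Bb, D.
G#M9 = G#, B#, D#, F##, A#.
Shared: G#.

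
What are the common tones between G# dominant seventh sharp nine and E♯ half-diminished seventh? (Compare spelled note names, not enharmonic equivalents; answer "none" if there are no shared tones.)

G# dominant seventh sharp nine: G-sharp B-sharp D-sharp F-sharp A-double-sharp
E♯ half-diminished seventh: E-sharp G-sharp B D-sharp
Common to both → G-sharp, D-sharp.

G-sharp, D-sharp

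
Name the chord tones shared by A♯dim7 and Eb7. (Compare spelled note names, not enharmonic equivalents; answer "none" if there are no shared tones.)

A♯dim7 = A♯, C♯, E, G.
Eb7 = E♭, G, B♭, D♭.
Shared: G.

G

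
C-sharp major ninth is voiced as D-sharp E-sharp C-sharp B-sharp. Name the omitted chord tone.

G-sharp

The full C-sharp major ninth chord is C-sharp, E-sharp, G-sharp, B-sharp, D-sharp.
Comparing with the voicing, the perfect 5th (5th) — G-sharp — is absent.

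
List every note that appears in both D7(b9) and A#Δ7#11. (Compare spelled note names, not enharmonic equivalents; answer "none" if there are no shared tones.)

D7(b9): D F# A C Eb
A#Δ7#11: A# C## E# G## D##
Common to both → none.

none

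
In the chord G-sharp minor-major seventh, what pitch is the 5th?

D-sharp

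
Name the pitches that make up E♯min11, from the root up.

Root E#, quality minor eleventh:
root → E#
3rd (minor 3rd) → G#
5th (perfect 5th) → B#
7th (minor 7th) → D#
9th (major 9th) → F##
11th (perfect 11th) → A#

E#, G#, B#, D#, F##, A#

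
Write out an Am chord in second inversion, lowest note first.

E – A – C

Am = A–C–E; second inversion → fifth (E) lowest.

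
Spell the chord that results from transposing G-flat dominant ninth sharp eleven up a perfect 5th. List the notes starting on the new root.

D♭, F, A♭, C♭, E♭, G

A perfect 5th up from G♭ is D♭, so the new chord is D♭ dominant ninth sharp eleven.
D♭ — root
F — major 3rd
A♭ — perfect 5th
C♭ — minor 7th
E♭ — major 9th
G — augmented 11th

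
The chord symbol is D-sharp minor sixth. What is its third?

F#

D-sharp minor sixth is built on D#; its 3rd is a minor 3rd above the root.
A third above D uses the letter F, and the minor 3rd above D# is F#.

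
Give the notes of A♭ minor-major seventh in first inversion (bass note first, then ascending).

C-flat  E-flat  G  A-flat

A♭ minor-major seventh = A-flat–C-flat–E-flat–G; first inversion → third (C-flat) lowest.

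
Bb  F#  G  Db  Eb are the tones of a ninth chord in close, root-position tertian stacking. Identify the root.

Stacking in thirds gives Eb – G – Bb – Db – F#, so Eb is the root — Eb dominant seventh sharp nine.

Eb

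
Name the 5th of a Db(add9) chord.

Root of Db(add9) = Db. The 5th is a perfect 5th: Db up a perfect 5th → Ab.

Ab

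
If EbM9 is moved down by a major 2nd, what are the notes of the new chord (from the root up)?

Db – F – Ab – C – Eb

A major 2nd down from Eb is Db, so the new chord is Db major ninth.
Root: Db
Major 3rd (3rd): F
Perfect 5th (5th): Ab
Major 7th (7th): C
Major 9th (9th): Eb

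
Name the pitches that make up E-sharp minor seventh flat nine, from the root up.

Root E-sharp, quality minor seventh flat nine:
E-sharp — root
G-sharp — minor 3rd
B-sharp — perfect 5th
D-sharp — minor 7th
F-sharp — minor 9th

E-sharp – G-sharp – B-sharp – D-sharp – F-sharp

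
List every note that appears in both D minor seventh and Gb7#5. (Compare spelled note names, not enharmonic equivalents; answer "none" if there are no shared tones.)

D

D minor seventh = D, F, A, C.
Gb7#5 = Gb, Bb, D, Fb.
Shared: D.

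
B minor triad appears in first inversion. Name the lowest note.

B minor triad in root position is B–D–F♯.
First inversion places the third in the bass, which is D.

D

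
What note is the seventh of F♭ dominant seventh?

E-double-flat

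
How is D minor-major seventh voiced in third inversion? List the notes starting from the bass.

D minor-major seventh = D–F–A–C♯; third inversion → seventh (C♯) lowest.

C♯, D, F, A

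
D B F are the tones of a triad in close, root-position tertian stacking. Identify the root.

B

Arranged so that each adjacent pair is a third by letter name: B – D – F.
The bottom of that stack, B, is the root (this is B diminished triad).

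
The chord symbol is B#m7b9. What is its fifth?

F##

B#m7b9 is built on B#; its 5th is a perfect 5th above the root.
A fifth above B uses the letter F, and the perfect 5th above B# is F##.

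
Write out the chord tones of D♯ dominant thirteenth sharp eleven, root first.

D♯ dominant thirteenth sharp eleven: dominant thirteenth sharp eleven on D-sharp.
Root: D-sharp
Major 3rd (3rd): F-double-sharp
Perfect 5th (5th): A-sharp
Minor 7th (7th): C-sharp
Major 9th (9th): E-sharp
Augmented 11th (11th): G-double-sharp
Major 13th (13th): B-sharp

D-sharp F-double-sharp A-sharp C-sharp E-sharp G-double-sharp B-sharp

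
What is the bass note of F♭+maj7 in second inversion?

F♭+maj7 in root position is Fb–Ab–C–Eb.
Second inversion places the fifth in the bass, which is C.

C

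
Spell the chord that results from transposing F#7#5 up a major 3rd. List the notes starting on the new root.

A# C## E## G#

Transposed root: F# → A# (major 3rd up). So we spell A# augmented seventh:
Root: A#
Major 3rd (3rd): C##
Augmented 5th (5th): E##
Minor 7th (7th): G#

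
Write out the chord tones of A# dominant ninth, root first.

Root A-sharp, quality dominant ninth:
root → A-sharp
3rd (major 3rd) → C-double-sharp
5th (perfect 5th) → E-sharp
7th (minor 7th) → G-sharp
9th (major 9th) → B-sharp

A-sharp – C-double-sharp – E-sharp – G-sharp – B-sharp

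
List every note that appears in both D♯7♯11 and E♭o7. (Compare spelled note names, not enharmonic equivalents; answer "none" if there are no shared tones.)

D♯7♯11 = D♯, F𝄪, A♯, C♯, G𝄪.
E♭o7 = E♭, G♭, B𝄫, D𝄫.
Shared: none.

none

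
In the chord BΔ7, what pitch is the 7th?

A#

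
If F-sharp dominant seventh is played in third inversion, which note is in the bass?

E

F-sharp dominant seventh = F-sharp–A-sharp–C-sharp–E. Third inversion → seventh in the bass = E.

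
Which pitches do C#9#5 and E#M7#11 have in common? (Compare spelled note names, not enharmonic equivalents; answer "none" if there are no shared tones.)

E# – G##

C#9#5 = C#, E#, G##, B, D#.
E#M7#11 = E#, G##, B#, D##, A##.
Shared: E#, G##.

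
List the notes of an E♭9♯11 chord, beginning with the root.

E♭9♯11 is a dominant ninth sharp eleven built on Eb.
Eb — root
G — major 3rd
Bb — perfect 5th
Db — minor 7th
F — major 9th
A — augmented 11th

Eb  G  Bb  Db  F  A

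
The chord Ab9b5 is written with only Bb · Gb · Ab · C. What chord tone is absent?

Ebb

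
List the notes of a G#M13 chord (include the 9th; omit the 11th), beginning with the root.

G# – B# – D# – F## – A# – E#

G#M13: major thirteenth on G#.
- root: G#
- major 3rd: B#
- perfect 5th: D#
- major 7th: F##
- major 9th: A#
- major 13th: E#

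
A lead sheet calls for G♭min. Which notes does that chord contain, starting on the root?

Gb, Bbb, Db

G♭min is a minor triad built on Gb.
Root: Gb
Minor 3rd (3rd): Bbb
Perfect 5th (5th): Db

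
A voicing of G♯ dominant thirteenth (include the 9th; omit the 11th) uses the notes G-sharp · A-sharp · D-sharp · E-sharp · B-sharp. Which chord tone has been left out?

F-sharp

The full G♯ dominant thirteenth chord is G-sharp, B-sharp, D-sharp, F-sharp, A-sharp, E-sharp.
Comparing with the voicing, the minor 7th (7th) — F-sharp — is absent.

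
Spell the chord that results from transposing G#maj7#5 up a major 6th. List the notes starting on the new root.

E#, G##, B##, D##

A major 6th up from G# is E#, so the new chord is E# augmented major seventh.
root → E#
3rd (major 3rd) → G##
5th (augmented 5th) → B##
7th (major 7th) → D##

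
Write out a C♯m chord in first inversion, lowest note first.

E, G#, C#

In root position, C♯m is C#–E–G#.
First inversion puts the third (E) in the bass.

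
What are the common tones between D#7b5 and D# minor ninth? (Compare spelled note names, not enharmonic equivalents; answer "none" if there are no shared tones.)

D# – C#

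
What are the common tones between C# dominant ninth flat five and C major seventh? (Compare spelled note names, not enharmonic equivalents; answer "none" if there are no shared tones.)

G, B

C# dominant ninth flat five: C-sharp E-sharp G B D-sharp
C major seventh: C E G B
Common to both → G, B.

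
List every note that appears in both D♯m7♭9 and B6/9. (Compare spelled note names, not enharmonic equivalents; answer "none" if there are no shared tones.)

D♯m7♭9 = D♯, F♯, A♯, C♯, E.
B6/9 = B, D♯, F♯, G♯, C♯.
Shared: D♯, F♯, C♯.

D♯  F♯  C♯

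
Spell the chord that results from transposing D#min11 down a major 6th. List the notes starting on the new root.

F#  A  C#  E  G#  B

D# down a major 6th → F#. New chord: F# minor eleventh.
Root: F#
Minor 3rd (3rd): A
Perfect 5th (5th): C#
Minor 7th (7th): E
Major 9th (9th): G#
Perfect 11th (11th): B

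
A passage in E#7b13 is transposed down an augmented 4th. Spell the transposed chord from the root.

B  D#  F#  A  G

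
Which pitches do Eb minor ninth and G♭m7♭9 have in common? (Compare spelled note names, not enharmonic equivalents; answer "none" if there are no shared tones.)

G♭, D♭

Eb minor ninth: E♭ G♭ B♭ D♭ F
G♭m7♭9: G♭ B𝄫 D♭ F♭ A𝄫
Common to both → G♭, D♭.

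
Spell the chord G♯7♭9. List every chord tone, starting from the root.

G♯7♭9: dominant seventh flat nine on G#.
G# — root
B# — major 3rd
D# — perfect 5th
F# — minor 7th
A — minor 9th

G#  B#  D#  F#  A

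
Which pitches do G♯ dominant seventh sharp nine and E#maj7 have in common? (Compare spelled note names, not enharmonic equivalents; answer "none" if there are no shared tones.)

B♯

G♯ dominant seventh sharp nine = G♯, B♯, D♯, F♯, A𝄪.
E#maj7 = E♯, G𝄪, B♯, D𝄪.
Shared: B♯.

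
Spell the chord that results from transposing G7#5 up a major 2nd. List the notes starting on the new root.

A major 2nd up from G is A, so the new chord is A augmented seventh.
Root: A
Major 3rd (3rd): C#
Augmented 5th (5th): E#
Minor 7th (7th): G

A, C#, E#, G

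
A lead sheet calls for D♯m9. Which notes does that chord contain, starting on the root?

D♯m9 is a minor ninth built on D#.
Root: D#
Minor 3rd (3rd): F#
Perfect 5th (5th): A#
Minor 7th (7th): C#
Major 9th (9th): E#

D#, F#, A#, C#, E#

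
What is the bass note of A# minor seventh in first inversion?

A# minor seventh in root position is A#–C#–E#–G#.
First inversion places the third in the bass, which is C#.

C#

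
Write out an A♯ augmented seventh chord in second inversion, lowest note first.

E-double-sharp, G-sharp, A-sharp, C-double-sharp

In root position, A♯ augmented seventh is A-sharp–C-double-sharp–E-double-sharp–G-sharp.
Second inversion puts the fifth (E-double-sharp) in the bass.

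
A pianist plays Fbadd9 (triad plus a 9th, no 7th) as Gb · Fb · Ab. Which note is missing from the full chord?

The full Fbadd9 chord is Fb, Ab, Cb, Gb.
Comparing with the voicing, the perfect 5th (5th) — Cb — is absent.

Cb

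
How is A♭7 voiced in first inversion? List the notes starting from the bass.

In root position, A♭7 is Ab–C–Eb–Gb.
First inversion puts the third (C) in the bass.

C – Eb – Gb – Ab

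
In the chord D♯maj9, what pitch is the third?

F##

Root of D♯maj9 = D#. The 3rd is a major 3rd: D# up a major 3rd → F##.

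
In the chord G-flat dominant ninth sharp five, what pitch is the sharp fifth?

D

Root of G-flat dominant ninth sharp five = G-flat. The 5th is an augmented 5th: G-flat up an augmented 5th → D.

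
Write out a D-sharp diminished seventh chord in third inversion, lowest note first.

C  D#  F#  A

In root position, D-sharp diminished seventh is D#–F#–A–C.
Third inversion puts the seventh (C) in the bass.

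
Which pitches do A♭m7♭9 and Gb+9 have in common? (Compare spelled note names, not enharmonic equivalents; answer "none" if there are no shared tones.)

A♭m7♭9: Ab Cb Eb Gb Bbb
Gb+9: Gb Bb D Fb Ab
Common to both → Ab, Gb.

Ab, Gb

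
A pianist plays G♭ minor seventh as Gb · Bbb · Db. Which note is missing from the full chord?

Fb

G♭ minor seventh = Gb, Bbb, Db, Fb. The voicing lacks the 7th (minor 7th), Fb.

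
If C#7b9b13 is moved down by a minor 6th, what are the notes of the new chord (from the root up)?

C# down a minor 6th → E#. New chord: E# dominant seventh flat nine flat thirteen.
root → E#
3rd (major 3rd) → G##
5th (perfect 5th) → B#
7th (minor 7th) → D#
9th (minor 9th) → F#
13th (minor 13th) → C#

E#, G##, B#, D#, F#, C#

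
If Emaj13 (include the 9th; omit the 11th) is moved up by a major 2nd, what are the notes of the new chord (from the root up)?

E up a major 2nd → F#. New chord: F# major thirteenth.
root → F#
3rd (major 3rd) → A#
5th (perfect 5th) → C#
7th (major 7th) → E#
9th (major 9th) → G#
13th (major 13th) → D#

F# – A# – C# – E# – G# – D#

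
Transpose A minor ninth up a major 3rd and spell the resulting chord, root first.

C# E G# B D#

A up a major 3rd → C#. New chord: C# minor ninth.
root → C#
3rd (minor 3rd) → E
5th (perfect 5th) → G#
7th (minor 7th) → B
9th (major 9th) → D#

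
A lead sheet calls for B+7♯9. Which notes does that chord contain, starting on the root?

B+7♯9: dominant seventh sharp nine sharp five on B.
root → B
3rd (major 3rd) → D#
5th (augmented 5th) → F##
7th (minor 7th) → A
9th (augmented 9th) → C##

B, D#, F##, A, C##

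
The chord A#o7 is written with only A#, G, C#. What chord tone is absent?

E

A#o7 = A#, C#, E, G. The voicing lacks the 5th (diminished 5th), E.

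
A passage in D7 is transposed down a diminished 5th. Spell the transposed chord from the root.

G# B# D# F#

A diminished 5th down from D is G#, so the new chord is G# dominant seventh.
G# — root
B# — major 3rd
D# — perfect 5th
F# — minor 7th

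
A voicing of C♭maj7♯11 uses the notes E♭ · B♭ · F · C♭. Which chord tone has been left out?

G♭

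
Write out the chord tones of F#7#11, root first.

F#7#11: dominant seventh sharp eleven on F#.
root → F#
3rd (major 3rd) → A#
5th (perfect 5th) → C#
7th (minor 7th) → E
11th (augmented 11th) → B#

F#, A#, C#, E, B#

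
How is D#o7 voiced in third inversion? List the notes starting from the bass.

D#o7 = D♯–F♯–A–C; third inversion → seventh (C) lowest.

C D♯ F♯ A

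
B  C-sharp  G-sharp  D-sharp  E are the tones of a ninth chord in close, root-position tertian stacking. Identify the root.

Stacking in thirds gives C-sharp – E – G-sharp – B – D-sharp, so C-sharp is the root — C-sharp minor ninth.

C-sharp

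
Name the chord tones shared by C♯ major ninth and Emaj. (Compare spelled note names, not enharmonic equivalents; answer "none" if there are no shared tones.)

C♯ major ninth: C# E# G# B# D#
Emaj: E G# B
Common to both → G#.

G#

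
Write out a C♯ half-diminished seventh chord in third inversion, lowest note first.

B – C# – E – G

In root position, C♯ half-diminished seventh is C#–E–G–B.
Third inversion puts the seventh (B) in the bass.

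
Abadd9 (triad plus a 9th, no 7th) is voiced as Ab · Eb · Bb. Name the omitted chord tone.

C

Abadd9 = Ab, C, Eb, Bb. The voicing lacks the 3rd (major 3rd), C.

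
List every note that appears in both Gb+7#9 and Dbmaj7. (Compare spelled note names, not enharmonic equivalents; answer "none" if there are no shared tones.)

none

Gb+7#9: G♭ B♭ D F♭ A
Dbmaj7: D♭ F A♭ C
Common to both → none.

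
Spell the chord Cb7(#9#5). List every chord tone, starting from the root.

Cb7(#9#5) is a dominant seventh sharp nine sharp five built on Cb.
- root: Cb
- major 3rd: Eb
- augmented 5th: G
- minor 7th: Bbb
- augmented 9th: D

Cb – Eb – G – Bbb – D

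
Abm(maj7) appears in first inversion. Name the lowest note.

Abm(maj7) = Ab–Cb–Eb–G. First inversion → third in the bass = Cb.

Cb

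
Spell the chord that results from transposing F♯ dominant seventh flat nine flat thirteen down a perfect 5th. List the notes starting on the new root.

F-sharp down a perfect 5th → B. New chord: B dominant seventh flat nine flat thirteen.
Root: B
Major 3rd (3rd): D-sharp
Perfect 5th (5th): F-sharp
Minor 7th (7th): A
Minor 9th (9th): C
Minor 13th (13th): G

B  D-sharp  F-sharp  A  C  G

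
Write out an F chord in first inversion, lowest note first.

A  C  F

F = F–A–C; first inversion → third (A) lowest.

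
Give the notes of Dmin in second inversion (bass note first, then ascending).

A D F

Dmin = D–F–A; second inversion → fifth (A) lowest.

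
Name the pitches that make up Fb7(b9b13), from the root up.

Fb7(b9b13) is a dominant seventh flat nine flat thirteen built on Fb.
- root: Fb
- major 3rd: Ab
- perfect 5th: Cb
- minor 7th: Ebb
- minor 9th: Gbb
- minor 13th: Dbb

Fb, Ab, Cb, Ebb, Gbb, Dbb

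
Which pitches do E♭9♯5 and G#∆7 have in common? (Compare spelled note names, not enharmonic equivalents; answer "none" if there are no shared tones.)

none

E♭9♯5 = E♭, G, B, D♭, F.
G#∆7 = G♯, B♯, D♯, F𝄪.
Shared: none.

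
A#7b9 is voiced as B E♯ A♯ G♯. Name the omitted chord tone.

A#7b9 = A♯, C𝄪, E♯, G♯, B. The voicing lacks the 3rd (major 3rd), C𝄪.

C𝄪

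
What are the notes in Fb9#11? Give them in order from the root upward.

Fb Ab Cb Ebb Gb Bb

Fb9#11 is a dominant ninth sharp eleven built on Fb.
- root: Fb
- major 3rd: Ab
- perfect 5th: Cb
- minor 7th: Ebb
- major 9th: Gb
- augmented 11th: Bb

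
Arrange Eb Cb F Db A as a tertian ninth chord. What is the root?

Stacking in thirds gives Db – F – A – Cb – Eb, so Db is the root — Db dominant ninth sharp five.

Db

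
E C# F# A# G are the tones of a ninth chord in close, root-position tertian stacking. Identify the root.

F#

Arranged so that each adjacent pair is a third by letter name: F# – A# – C# – E – G.
The bottom of that stack, F#, is the root (this is F# dominant seventh flat nine).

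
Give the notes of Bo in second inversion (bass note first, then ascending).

Bo = B–D–F; second inversion → fifth (F) lowest.

F – B – D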